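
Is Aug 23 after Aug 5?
Yes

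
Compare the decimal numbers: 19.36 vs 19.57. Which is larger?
19.57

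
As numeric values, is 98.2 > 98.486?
False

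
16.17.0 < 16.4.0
False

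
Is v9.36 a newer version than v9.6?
Yes. Version numbers are compared segment by segment as integers, not as decimals: minor version 36 > 6, so v9.36 > v9.6 (even though the decimal 9.36 < 9.6).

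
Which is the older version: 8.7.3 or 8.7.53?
8.7.3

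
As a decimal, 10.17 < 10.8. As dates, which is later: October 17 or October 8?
October 17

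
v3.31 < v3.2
False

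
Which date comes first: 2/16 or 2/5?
2/5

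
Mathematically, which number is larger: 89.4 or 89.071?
89.4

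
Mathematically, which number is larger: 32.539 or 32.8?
32.8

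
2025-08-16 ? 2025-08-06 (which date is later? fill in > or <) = >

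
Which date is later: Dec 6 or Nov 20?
Dec 6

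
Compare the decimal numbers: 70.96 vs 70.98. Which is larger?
70.98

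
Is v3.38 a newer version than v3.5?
Yes. Version numbers are compared segment by segment as integers, not as decimals: minor version 38 > 5, so v3.38 > v3.5 (even though the decimal 3.38 < 3.5).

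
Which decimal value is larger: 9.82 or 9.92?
9.92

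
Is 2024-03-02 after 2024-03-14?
No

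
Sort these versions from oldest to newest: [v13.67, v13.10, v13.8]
[v13.8, v13.10, v13.67]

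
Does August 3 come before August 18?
Yes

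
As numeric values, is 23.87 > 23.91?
False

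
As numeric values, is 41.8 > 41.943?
False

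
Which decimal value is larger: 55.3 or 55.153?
55.3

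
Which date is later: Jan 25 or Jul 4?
Jul 4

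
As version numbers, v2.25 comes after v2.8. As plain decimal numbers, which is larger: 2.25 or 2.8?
2.8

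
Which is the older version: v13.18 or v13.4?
v13.4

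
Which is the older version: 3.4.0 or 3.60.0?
3.4.0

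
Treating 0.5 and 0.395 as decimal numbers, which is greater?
0.5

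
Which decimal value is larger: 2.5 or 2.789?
2.789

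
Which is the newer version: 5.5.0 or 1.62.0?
5.5.0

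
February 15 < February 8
False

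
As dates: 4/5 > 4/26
False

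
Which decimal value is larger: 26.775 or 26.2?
26.775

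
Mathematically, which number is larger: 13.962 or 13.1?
13.962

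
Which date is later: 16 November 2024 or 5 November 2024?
16 November 2024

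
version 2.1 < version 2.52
True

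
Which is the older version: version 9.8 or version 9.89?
version 9.8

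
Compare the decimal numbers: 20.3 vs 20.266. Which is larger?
20.3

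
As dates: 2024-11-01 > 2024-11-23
False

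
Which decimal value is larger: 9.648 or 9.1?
9.648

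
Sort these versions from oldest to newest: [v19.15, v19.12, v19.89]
[v19.12, v19.15, v19.89]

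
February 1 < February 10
True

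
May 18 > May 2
True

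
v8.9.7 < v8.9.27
True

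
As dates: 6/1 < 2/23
False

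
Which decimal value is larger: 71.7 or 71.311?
71.7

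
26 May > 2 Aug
False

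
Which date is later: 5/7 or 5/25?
5/25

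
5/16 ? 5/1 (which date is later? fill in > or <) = >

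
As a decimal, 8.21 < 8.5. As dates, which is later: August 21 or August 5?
August 21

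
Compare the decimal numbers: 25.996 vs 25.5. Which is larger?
25.996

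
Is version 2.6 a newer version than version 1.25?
Yes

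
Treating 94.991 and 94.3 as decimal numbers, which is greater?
94.991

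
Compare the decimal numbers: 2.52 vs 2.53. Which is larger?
2.53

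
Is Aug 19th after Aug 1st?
Yes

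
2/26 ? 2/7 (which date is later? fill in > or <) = >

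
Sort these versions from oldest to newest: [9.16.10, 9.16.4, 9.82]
[9.16.4, 9.16.10, 9.82]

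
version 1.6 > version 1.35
False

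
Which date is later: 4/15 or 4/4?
4/15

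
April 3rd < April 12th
True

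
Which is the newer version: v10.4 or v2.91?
v10.4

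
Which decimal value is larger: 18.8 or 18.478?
18.8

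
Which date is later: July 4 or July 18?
July 18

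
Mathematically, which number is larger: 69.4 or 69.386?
69.4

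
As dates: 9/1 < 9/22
True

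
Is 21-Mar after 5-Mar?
Yes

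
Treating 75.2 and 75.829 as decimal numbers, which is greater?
75.829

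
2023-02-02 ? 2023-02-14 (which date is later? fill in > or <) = <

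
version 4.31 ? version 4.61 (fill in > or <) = <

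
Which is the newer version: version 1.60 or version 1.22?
version 1.60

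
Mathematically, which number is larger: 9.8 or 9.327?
9.8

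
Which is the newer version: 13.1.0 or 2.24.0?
13.1.0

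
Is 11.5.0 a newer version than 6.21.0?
Yes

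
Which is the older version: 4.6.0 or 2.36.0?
2.36.0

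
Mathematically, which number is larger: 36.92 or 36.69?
36.92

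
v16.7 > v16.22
False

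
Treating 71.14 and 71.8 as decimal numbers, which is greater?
71.8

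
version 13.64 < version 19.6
True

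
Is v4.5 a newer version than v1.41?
Yes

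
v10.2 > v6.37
True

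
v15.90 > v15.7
True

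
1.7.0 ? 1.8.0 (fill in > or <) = <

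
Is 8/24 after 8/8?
Yes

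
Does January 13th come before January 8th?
No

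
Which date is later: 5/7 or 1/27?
5/7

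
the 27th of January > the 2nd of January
True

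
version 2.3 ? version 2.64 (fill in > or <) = <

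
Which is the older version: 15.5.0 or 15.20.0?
15.5.0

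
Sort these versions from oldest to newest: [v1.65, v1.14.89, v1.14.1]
[v1.14.1, v1.14.89, v1.65]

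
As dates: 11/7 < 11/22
True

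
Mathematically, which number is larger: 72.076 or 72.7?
72.7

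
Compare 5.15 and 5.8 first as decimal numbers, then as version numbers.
As decimals: 5.15 < 5.8. As versions: v5.15 > v5.8 (minor version 15 > 8).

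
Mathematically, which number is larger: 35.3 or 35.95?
35.95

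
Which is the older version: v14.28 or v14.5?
v14.5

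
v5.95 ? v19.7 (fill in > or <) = <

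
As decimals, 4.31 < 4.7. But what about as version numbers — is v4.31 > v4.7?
True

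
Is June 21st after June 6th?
Yes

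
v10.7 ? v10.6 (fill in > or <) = >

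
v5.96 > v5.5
True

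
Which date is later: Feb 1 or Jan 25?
Feb 1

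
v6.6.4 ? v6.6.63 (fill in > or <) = <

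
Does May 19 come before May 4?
No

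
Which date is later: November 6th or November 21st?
November 21st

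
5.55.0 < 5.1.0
False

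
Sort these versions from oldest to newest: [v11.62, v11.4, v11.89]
[v11.4, v11.62, v11.89]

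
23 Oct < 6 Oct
False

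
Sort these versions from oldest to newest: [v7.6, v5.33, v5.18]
[v5.18, v5.33, v7.6]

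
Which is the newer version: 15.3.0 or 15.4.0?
15.4.0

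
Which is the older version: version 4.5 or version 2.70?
version 2.70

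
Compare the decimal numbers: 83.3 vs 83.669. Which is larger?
83.669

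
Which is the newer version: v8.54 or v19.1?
v19.1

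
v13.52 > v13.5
True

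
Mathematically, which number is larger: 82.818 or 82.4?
82.818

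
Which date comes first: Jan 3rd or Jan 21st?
Jan 3rd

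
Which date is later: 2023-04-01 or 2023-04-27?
2023-04-27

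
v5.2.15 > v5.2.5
True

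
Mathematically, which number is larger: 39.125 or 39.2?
39.2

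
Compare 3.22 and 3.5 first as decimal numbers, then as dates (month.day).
As decimals: 3.22 < 3.5. As dates: 3/22 is later than 3/5 (day 22 > day 5).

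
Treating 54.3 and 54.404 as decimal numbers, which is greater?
54.404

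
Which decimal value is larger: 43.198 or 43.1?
43.198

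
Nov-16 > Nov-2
True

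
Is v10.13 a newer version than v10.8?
Yes. Version numbers are compared segment by segment as integers, not as decimals: minor version 13 > 8, so v10.13 > v10.8 (even though the decimal 10.13 < 10.8).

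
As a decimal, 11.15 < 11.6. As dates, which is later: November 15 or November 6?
November 15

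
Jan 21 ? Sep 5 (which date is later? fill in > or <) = <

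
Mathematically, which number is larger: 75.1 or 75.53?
75.53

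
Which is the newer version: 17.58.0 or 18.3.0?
18.3.0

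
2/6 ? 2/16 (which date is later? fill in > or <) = <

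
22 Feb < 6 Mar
True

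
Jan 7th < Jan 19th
True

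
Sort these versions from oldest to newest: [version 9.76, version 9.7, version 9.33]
[version 9.7, version 9.33, version 9.76]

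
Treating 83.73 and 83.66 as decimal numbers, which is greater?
83.73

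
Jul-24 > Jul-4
True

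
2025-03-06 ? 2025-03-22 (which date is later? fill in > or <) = <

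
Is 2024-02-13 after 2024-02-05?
Yes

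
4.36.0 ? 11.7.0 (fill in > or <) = <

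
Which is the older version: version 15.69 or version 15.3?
version 15.3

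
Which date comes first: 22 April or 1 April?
1 April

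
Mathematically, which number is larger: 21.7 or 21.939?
21.939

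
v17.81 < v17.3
False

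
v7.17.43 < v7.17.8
False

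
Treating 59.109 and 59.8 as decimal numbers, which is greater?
59.8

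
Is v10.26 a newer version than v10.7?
Yes. Version numbers are compared segment by segment as integers, not as decimals: minor version 26 > 7, so v10.26 > v10.7 (even though the decimal 10.26 < 10.7).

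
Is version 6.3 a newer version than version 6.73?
No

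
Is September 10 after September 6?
Yes. Day 10 comes after day 6 in September — this is a date comparison, not a decimal one (the decimal 9.10 would be smaller than 9.6).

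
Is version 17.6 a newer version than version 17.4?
Yes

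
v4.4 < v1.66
False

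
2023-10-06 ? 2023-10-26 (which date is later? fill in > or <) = <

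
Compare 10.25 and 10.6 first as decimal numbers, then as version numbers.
As decimals: 10.25 < 10.6. As versions: v10.25 > v10.6 (minor version 25 > 6).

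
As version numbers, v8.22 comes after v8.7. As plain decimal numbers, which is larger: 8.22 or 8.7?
8.7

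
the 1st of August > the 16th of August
False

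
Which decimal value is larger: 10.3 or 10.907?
10.907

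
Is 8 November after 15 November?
No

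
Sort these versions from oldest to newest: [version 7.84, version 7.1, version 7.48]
[version 7.1, version 7.48, version 7.84]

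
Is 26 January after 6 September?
No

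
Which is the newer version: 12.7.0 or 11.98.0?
12.7.0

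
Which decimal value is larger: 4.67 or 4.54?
4.67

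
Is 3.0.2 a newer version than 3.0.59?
No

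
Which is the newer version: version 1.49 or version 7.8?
version 7.8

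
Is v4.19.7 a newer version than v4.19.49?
No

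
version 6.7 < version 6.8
True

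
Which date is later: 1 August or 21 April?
1 August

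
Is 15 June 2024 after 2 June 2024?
Yes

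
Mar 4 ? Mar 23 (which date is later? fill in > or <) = <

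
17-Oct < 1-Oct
False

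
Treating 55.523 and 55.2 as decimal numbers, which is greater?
55.523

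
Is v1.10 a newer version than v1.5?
Yes. Version numbers are compared segment by segment as integers, not as decimals: minor version 10 > 5, so v1.10 > v1.5 (even though the decimal 1.10 < 1.5).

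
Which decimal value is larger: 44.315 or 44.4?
44.4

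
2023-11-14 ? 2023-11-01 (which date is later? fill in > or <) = >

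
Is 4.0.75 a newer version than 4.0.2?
Yes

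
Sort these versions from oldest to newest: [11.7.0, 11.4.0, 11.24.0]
[11.4.0, 11.7.0, 11.24.0]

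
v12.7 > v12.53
False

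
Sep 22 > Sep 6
True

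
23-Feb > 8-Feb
True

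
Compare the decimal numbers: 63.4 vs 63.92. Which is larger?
63.92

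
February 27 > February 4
True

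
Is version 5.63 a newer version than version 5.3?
Yes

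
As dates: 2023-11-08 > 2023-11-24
False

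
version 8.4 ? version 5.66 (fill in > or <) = >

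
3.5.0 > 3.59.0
False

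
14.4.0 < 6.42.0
False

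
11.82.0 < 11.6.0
False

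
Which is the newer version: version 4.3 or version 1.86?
version 4.3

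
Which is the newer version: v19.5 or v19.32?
v19.32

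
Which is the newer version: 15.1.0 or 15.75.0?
15.75.0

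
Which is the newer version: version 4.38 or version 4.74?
version 4.74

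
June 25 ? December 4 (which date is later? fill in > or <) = <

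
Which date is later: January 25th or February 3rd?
February 3rd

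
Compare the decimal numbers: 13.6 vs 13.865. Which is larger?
13.865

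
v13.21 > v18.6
False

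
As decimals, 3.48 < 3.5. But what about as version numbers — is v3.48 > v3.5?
True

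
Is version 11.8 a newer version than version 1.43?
Yes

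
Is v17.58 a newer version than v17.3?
Yes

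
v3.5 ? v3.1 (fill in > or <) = >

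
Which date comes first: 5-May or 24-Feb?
24-Feb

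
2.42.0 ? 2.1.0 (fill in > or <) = >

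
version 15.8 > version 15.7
True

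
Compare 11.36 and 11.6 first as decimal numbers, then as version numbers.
As decimals: 11.36 < 11.6. As versions: v11.36 > v11.6 (minor version 36 > 6).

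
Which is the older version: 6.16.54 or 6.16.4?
6.16.4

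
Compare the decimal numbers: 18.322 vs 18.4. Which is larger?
18.4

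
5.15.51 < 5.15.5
False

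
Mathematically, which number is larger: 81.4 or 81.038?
81.4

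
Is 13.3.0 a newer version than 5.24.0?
Yes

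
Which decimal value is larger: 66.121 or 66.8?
66.8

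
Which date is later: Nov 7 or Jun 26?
Nov 7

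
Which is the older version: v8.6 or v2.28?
v2.28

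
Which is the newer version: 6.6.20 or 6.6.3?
6.6.20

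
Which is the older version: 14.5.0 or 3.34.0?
3.34.0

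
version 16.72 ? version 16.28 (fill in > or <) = >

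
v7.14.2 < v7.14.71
True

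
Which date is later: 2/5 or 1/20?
2/5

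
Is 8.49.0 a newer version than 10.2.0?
No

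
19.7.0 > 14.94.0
True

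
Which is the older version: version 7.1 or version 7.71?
version 7.1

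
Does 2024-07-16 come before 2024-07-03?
No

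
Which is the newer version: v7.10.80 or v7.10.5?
v7.10.80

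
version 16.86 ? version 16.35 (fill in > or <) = >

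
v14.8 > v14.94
False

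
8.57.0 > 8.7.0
True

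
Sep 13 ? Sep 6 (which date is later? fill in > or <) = >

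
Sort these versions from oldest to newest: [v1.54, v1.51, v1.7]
[v1.7, v1.51, v1.54]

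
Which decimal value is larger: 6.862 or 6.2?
6.862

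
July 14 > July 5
True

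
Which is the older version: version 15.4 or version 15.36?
version 15.4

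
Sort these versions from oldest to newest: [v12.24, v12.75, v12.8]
[v12.8, v12.24, v12.75]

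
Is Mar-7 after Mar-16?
No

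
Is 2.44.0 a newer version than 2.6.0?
Yes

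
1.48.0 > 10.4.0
False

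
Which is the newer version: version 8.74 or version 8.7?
version 8.74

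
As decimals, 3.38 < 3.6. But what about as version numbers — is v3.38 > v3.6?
True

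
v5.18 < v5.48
True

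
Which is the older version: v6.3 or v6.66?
v6.3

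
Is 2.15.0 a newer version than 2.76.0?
No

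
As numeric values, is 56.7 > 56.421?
True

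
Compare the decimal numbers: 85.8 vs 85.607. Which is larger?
85.8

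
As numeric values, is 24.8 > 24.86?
False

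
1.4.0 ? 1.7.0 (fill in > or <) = <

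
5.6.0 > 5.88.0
False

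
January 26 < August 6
True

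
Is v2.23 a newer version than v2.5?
Yes. Version numbers are compared segment by segment as integers, not as decimals: minor version 23 > 5, so v2.23 > v2.5 (even though the decimal 2.23 < 2.5).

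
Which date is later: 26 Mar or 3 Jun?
3 Jun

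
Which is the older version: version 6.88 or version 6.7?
version 6.7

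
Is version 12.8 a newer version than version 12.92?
No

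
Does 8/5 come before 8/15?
Yes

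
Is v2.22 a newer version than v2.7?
Yes. Version numbers are compared segment by segment as integers, not as decimals: minor version 22 > 7, so v2.22 > v2.7 (even though the decimal 2.22 < 2.7).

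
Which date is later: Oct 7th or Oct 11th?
Oct 11th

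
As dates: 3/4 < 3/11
True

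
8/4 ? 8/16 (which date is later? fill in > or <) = <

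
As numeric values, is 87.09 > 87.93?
False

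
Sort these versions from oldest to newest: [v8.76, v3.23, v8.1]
[v3.23, v8.1, v8.76]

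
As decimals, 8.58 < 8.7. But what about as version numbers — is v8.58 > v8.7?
True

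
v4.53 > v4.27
True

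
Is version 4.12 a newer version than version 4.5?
Yes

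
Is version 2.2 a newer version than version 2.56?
No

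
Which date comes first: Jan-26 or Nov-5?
Jan-26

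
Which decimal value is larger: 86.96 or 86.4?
86.96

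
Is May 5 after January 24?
Yes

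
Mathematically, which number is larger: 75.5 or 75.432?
75.5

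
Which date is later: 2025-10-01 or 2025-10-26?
2025-10-26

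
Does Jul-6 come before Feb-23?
No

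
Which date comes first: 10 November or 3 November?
3 November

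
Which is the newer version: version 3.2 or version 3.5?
version 3.5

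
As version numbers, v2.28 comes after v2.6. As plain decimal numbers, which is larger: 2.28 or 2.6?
2.6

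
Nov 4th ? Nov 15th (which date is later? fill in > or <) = <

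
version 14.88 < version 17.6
True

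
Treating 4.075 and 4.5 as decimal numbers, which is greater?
4.5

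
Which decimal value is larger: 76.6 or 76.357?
76.6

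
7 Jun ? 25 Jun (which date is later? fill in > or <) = <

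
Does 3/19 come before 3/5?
No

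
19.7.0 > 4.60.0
True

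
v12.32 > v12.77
False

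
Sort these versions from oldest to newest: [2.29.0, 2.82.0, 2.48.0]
[2.29.0, 2.48.0, 2.82.0]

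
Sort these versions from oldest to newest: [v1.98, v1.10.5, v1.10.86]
[v1.10.5, v1.10.86, v1.98]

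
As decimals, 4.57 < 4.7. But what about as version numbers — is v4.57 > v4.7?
True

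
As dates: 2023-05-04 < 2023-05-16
True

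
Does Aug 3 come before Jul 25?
No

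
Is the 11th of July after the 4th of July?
Yes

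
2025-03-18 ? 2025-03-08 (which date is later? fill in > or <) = >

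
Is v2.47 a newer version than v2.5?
Yes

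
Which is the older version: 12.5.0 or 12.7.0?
12.5.0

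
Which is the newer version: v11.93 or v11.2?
v11.93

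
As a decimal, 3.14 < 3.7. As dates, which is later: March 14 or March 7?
March 14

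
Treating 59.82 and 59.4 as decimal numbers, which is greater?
59.82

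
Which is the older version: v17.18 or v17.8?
v17.8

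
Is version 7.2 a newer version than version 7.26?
No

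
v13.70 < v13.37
False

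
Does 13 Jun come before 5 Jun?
No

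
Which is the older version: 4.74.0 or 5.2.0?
4.74.0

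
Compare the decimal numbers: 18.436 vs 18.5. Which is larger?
18.5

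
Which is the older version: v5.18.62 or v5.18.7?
v5.18.7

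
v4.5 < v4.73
True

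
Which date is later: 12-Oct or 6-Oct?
12-Oct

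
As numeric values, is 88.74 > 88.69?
True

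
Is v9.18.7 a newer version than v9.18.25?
No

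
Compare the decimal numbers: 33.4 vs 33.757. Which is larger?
33.757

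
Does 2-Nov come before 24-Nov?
Yes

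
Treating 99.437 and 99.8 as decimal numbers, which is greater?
99.8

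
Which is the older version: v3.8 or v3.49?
v3.8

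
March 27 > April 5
False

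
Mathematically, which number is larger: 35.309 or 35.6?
35.6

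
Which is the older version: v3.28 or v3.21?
v3.21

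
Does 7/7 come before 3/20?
No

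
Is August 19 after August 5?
Yes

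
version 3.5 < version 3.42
True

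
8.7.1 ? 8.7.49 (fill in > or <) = <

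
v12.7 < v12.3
False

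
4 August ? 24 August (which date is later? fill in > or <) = <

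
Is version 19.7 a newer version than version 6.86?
Yes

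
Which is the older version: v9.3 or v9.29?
v9.3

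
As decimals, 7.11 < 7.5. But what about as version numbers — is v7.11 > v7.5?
True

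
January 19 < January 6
False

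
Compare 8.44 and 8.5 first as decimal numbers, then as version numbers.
As decimals: 8.44 < 8.5. As versions: v8.44 > v8.5 (minor version 44 > 5).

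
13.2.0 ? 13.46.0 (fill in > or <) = <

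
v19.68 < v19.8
False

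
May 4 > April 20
True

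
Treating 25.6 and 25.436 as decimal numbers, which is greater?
25.6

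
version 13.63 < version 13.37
False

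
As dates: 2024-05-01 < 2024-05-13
True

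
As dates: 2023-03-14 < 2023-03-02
False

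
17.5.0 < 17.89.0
True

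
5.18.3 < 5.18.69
True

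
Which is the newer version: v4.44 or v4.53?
v4.53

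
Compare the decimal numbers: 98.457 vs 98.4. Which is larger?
98.457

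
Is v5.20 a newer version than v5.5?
Yes. Version numbers are compared segment by segment as integers, not as decimals: minor version 20 > 5, so v5.20 > v5.5 (even though the decimal 5.20 < 5.5).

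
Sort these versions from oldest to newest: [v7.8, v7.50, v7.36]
[v7.8, v7.36, v7.50]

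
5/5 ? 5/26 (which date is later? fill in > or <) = <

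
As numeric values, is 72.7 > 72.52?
True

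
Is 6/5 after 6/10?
No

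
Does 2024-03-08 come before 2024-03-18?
Yes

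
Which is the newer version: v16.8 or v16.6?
v16.8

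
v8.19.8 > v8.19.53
False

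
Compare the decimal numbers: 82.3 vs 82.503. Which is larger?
82.503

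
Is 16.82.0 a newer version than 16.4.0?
Yes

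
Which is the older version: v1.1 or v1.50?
v1.1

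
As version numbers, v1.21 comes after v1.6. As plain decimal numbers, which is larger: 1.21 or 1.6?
1.6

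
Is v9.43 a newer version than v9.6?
Yes. Version numbers are compared segment by segment as integers, not as decimals: minor version 43 > 6, so v9.43 > v9.6 (even though the decimal 9.43 < 9.6).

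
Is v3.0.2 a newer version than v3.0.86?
No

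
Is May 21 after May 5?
Yes. Day 21 comes after day 5 in May — this is a date comparison, not a decimal one (the decimal 5.21 would be smaller than 5.5).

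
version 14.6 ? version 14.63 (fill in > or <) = <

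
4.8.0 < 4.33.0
True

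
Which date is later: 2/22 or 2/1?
2/22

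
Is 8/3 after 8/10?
No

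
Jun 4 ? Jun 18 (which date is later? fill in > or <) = <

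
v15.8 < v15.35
True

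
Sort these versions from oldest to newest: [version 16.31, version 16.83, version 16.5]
[version 16.5, version 16.31, version 16.83]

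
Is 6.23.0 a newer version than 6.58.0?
No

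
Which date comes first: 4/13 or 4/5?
4/5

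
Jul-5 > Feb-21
True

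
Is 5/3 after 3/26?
Yes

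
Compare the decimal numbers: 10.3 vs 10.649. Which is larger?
10.649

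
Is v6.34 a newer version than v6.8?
Yes. Version numbers are compared segment by segment as integers, not as decimals: minor version 34 > 8, so v6.34 > v6.8 (even though the decimal 6.34 < 6.8).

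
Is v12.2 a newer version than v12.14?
No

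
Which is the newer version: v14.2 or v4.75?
v14.2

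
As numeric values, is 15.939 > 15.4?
True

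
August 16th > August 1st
True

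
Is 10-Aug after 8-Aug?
Yes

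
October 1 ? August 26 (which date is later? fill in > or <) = >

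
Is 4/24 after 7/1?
No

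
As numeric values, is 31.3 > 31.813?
False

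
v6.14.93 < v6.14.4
False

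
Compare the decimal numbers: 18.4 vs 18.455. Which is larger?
18.455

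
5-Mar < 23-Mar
True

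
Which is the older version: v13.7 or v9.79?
v9.79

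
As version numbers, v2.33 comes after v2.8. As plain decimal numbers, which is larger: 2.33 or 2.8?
2.8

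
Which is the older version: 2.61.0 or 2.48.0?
2.48.0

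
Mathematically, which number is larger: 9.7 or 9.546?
9.7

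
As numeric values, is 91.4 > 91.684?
False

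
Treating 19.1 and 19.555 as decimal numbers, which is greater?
19.555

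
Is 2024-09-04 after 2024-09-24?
No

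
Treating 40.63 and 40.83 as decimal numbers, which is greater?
40.83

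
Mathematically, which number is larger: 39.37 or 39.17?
39.37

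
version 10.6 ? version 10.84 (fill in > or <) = <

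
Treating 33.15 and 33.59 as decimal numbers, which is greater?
33.59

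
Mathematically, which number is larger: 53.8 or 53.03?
53.8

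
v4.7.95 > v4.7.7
True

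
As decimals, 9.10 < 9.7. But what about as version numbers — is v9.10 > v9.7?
True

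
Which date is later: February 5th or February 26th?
February 26th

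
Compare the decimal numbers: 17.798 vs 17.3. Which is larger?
17.798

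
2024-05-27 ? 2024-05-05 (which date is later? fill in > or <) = >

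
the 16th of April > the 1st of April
True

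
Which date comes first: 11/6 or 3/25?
3/25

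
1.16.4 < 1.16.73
True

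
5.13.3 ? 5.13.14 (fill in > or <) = <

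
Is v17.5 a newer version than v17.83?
No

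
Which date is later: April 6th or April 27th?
April 27th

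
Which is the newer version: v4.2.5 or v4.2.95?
v4.2.95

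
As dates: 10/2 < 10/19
True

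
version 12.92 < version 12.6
False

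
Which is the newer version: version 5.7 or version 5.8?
version 5.8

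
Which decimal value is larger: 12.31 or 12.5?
12.5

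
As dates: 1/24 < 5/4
True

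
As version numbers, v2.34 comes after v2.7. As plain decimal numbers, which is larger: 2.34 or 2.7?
2.7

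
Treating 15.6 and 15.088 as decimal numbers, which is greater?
15.6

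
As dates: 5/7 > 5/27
False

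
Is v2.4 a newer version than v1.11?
Yes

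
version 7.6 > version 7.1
True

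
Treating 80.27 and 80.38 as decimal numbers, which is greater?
80.38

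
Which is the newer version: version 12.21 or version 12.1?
version 12.21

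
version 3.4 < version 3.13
True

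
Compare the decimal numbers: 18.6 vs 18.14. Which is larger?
18.6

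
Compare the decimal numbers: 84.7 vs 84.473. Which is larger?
84.7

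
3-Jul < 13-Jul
True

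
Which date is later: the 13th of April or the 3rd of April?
the 13th of April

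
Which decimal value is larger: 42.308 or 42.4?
42.4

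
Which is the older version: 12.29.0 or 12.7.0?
12.7.0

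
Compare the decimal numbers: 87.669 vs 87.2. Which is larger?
87.669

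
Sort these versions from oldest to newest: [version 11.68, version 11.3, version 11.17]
[version 11.3, version 11.17, version 11.68]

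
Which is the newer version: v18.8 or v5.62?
v18.8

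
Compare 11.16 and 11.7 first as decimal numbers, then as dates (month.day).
As decimals: 11.16 < 11.7. As dates: 11/16 is later than 11/7 (day 16 > day 7).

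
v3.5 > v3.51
False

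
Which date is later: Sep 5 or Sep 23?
Sep 23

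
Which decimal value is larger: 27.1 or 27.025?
27.1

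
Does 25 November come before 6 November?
No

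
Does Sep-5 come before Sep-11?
Yes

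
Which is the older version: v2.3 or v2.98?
v2.3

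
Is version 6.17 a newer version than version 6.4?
Yes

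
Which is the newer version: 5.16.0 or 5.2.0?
5.16.0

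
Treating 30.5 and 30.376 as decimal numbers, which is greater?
30.5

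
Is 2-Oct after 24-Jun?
Yes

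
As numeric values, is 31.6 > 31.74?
False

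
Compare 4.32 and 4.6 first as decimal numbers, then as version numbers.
As decimals: 4.32 < 4.6. As versions: v4.32 > v4.6 (minor version 32 > 6).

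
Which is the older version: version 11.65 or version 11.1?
version 11.1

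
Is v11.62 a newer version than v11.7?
Yes. Version numbers are compared segment by segment as integers, not as decimals: minor version 62 > 7, so v11.62 > v11.7 (even though the decimal 11.62 < 11.7).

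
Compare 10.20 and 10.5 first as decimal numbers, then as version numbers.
As decimals: 10.20 < 10.5. As versions: v10.20 > v10.5 (minor version 20 > 5).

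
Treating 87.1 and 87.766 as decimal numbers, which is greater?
87.766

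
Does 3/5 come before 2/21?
No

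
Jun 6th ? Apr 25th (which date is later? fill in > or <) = >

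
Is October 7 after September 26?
Yes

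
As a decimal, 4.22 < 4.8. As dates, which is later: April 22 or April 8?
April 22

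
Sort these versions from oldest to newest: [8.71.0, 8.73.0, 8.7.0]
[8.7.0, 8.71.0, 8.73.0]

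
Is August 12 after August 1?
Yes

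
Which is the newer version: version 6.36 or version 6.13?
version 6.36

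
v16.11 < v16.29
True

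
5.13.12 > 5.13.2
True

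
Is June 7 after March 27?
Yes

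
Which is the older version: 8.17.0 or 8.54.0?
8.17.0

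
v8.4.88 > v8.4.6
True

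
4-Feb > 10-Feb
False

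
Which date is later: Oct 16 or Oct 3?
Oct 16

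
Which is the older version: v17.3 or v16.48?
v16.48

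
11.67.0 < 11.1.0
False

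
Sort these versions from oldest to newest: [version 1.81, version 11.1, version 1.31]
[version 1.31, version 1.81, version 11.1]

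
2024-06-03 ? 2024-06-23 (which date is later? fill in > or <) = <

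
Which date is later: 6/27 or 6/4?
6/27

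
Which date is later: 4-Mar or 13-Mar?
13-Mar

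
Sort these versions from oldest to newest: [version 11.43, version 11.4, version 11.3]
[version 11.3, version 11.4, version 11.43]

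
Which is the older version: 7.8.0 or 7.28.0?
7.8.0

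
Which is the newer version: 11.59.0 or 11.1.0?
11.59.0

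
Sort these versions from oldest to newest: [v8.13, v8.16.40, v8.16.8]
[v8.13, v8.16.8, v8.16.40]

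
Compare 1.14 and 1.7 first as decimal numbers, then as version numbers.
As decimals: 1.14 < 1.7. As versions: v1.14 > v1.7 (minor version 14 > 7).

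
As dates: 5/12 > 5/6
True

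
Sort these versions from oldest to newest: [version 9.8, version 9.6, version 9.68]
[version 9.6, version 9.8, version 9.68]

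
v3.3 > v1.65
True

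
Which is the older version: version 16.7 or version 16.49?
version 16.7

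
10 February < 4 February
False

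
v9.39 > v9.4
True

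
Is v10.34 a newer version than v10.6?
Yes. Version numbers are compared segment by segment as integers, not as decimals: minor version 34 > 6, so v10.34 > v10.6 (even though the decimal 10.34 < 10.6).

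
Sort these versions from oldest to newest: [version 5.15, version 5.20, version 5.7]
[version 5.7, version 5.15, version 5.20]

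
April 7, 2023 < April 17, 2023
True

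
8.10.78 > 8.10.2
True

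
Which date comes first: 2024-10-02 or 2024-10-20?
2024-10-02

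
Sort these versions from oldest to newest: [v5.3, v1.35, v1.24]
[v1.24, v1.35, v5.3]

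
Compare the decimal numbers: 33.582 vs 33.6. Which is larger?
33.6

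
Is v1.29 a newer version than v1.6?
Yes. Version numbers are compared segment by segment as integers, not as decimals: minor version 29 > 6, so v1.29 > v1.6 (even though the decimal 1.29 < 1.6).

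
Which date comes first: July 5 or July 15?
July 5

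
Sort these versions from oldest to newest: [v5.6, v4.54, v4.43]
[v4.43, v4.54, v5.6]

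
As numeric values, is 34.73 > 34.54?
True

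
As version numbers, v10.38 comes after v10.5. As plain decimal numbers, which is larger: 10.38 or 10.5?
10.5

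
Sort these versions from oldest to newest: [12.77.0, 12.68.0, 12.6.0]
[12.6.0, 12.68.0, 12.77.0]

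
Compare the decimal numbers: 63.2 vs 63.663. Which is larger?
63.663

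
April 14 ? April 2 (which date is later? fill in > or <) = >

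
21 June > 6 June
True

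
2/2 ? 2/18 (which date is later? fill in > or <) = <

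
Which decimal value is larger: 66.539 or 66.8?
66.8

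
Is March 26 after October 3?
No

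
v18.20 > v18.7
True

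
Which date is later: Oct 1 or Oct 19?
Oct 19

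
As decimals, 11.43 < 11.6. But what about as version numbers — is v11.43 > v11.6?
True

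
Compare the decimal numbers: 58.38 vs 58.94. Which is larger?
58.94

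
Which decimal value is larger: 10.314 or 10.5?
10.5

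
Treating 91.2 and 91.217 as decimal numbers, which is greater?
91.217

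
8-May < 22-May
True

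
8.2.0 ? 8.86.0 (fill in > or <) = <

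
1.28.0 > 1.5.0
True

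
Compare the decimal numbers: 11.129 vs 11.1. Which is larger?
11.129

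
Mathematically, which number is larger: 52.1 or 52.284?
52.284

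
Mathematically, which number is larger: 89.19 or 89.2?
89.2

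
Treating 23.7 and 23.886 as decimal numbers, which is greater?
23.886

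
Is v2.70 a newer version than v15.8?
No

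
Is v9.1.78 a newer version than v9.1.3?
Yes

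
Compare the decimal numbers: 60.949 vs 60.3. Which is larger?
60.949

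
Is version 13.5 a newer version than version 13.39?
No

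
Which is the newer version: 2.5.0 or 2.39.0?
2.39.0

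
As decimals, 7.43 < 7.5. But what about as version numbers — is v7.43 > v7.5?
True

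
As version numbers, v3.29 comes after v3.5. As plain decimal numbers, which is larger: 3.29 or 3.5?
3.5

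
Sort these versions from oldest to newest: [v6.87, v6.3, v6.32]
[v6.3, v6.32, v6.87]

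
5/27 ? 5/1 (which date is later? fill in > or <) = >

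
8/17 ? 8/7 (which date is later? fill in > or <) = >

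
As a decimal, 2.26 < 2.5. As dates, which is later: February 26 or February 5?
February 26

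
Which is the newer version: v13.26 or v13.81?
v13.81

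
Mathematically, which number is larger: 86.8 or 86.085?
86.8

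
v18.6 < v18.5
False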